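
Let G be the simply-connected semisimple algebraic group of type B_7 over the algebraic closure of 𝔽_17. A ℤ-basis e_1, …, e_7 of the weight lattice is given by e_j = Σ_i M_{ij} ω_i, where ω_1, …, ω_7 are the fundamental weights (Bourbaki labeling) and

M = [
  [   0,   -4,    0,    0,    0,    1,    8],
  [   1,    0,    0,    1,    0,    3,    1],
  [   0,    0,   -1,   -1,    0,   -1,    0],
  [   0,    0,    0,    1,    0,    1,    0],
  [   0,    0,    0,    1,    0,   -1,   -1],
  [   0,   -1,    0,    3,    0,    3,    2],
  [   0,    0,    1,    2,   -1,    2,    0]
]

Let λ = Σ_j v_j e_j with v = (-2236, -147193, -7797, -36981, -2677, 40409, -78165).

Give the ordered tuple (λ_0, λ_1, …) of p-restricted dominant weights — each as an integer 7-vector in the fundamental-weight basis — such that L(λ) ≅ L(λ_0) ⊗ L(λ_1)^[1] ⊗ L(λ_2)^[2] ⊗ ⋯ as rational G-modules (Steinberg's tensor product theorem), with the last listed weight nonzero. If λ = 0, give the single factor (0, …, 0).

In the fundamental-weight basis, λ has coordinates c = M·v (v = (-2236, -147193, -7797, -36981, -2677, 40409, -78165)):
  c_1 = (0)·(-2236) + (-4)·(-147193) + (0)·(-7797) + (0)·(-36981) + (0)·(-2677) + (1)·(40409) + (8)·(-78165) = 3861
  c_2 = (1)·(-2236) + (0)·(-147193) + (0)·(-7797) + (1)·(-36981) + (0)·(-2677) + (3)·(40409) + (1)·(-78165) = 3845
  c_3 = (0)·(-2236) + (0)·(-147193) + (-1)·(-7797) + (-1)·(-36981) + (0)·(-2677) + (-1)·(40409) + (0)·(-78165) = 4369
  c_4 = (0)·(-2236) + (0)·(-147193) + (0)·(-7797) + (1)·(-36981) + (0)·(-2677) + (1)·(40409) + (0)·(-78165) = 3428
  c_5 = (0)·(-2236) + (0)·(-147193) + (0)·(-7797) + (1)·(-36981) + (0)·(-2677) + (-1)·(40409) + (-1)·(-78165) = 775
  c_6 = (0)·(-2236) + (-1)·(-147193) + (0)·(-7797) + (3)·(-36981) + (0)·(-2677) + (3)·(40409) + (2)·(-78165) = 1147
  c_7 = (0)·(-2236) + (0)·(-147193) + (1)·(-7797) + (2)·(-36981) + (-1)·(-2677) + (2)·(40409) + (0)·(-78165) = 1736
Expand coordinatewise in base 17:
  c_1 = 3861 = 2·17^0 + 6·17^1 + 13·17^2
  c_2 = 3845 = 3·17^0 + 5·17^1 + 13·17^2
  c_3 = 4369 = 0·17^0 + 2·17^1 + 15·17^2
  c_4 = 3428 = 11·17^0 + 14·17^1 + 11·17^2
  c_5 = 775 = 10·17^0 + 11·17^1 + 2·17^2
  c_6 = 1147 = 8·17^0 + 16·17^1 + 3·17^2
  c_7 = 1736 = 2·17^0 + 0·17^1 + 6·17^2
λ_0 = (2, 3, 0, 11, 10, 8, 2)
λ_1 = (6, 5, 2, 14, 11, 16, 0)
λ_2 = (13, 13, 15, 11, 2, 3, 6)

((2, 3, 0, 11, 10, 8, 2), (6, 5, 2, 14, 11, 16, 0), (13, 13, 15, 11, 2, 3, 6))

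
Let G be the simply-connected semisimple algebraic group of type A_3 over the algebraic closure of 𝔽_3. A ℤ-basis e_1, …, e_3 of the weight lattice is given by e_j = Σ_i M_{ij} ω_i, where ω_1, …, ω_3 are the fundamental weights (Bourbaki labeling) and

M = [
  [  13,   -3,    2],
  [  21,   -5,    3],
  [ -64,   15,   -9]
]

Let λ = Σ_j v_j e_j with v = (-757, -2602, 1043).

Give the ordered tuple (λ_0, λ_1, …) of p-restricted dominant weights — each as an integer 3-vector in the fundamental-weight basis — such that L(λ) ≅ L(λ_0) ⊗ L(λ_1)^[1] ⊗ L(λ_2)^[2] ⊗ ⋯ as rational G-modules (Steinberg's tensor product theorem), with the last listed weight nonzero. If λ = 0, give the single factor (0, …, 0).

((0, 2, 1), (2, 2, 1), (2, 2, 0), (1, 2, 1), (0, 2, 0))

Change of basis e → ω: c = M·v where v = (-757, -2602, 1043):
  c_1 = 13*-757 + -3*-2602 + 2*1043 = 51
  c_2 = 21*-757 + -5*-2602 + 3*1043 = 242
  c_3 = -64*-757 + 15*-2602 + -9*1043 = 31
Writing each c_i in base p = 3:
  c_1 = 51 = 0·3^0 + 2·3^1 + 2·3^2 + 1·3^3
  c_2 = 242 = 2·3^0 + 2·3^1 + 2·3^2 + 2·3^3 + 2·3^4
  c_3 = 31 = 1·3^0 + 1·3^1 + 0·3^2 + 1·3^3
λ_0 = (0, 2, 1)
λ_1 = (2, 2, 1)
λ_2 = (2, 2, 0)
λ_3 = (1, 2, 1)
λ_4 = (0, 2, 0)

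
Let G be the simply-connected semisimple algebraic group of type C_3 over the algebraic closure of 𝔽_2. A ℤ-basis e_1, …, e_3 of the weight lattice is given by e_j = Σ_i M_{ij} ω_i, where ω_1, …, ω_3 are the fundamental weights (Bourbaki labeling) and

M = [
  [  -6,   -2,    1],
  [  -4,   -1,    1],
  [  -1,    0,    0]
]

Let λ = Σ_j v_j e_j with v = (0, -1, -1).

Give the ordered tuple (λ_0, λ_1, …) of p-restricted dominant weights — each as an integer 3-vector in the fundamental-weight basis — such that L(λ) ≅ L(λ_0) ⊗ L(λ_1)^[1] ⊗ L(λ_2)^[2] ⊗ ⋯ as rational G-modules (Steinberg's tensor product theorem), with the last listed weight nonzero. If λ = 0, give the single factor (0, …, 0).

((1, 0, 0),)

In the fundamental-weight basis, λ has coordinates c = M·v (v = (0, -1, -1)):
  c_1 = -6*0 + -2*-1 + 1*-1 = 1
  c_2 = -4*0 + -1*-1 + 1*-1 = 0
  c_3 = -1*0 + 0*-1 + 0*-1 = 0
Base-2 expansion of each c_i:
  c_1 = 1 = 1·2^0
  c_2 = 0
  c_3 = 0
Factor λ_0 = (1, 0, 0)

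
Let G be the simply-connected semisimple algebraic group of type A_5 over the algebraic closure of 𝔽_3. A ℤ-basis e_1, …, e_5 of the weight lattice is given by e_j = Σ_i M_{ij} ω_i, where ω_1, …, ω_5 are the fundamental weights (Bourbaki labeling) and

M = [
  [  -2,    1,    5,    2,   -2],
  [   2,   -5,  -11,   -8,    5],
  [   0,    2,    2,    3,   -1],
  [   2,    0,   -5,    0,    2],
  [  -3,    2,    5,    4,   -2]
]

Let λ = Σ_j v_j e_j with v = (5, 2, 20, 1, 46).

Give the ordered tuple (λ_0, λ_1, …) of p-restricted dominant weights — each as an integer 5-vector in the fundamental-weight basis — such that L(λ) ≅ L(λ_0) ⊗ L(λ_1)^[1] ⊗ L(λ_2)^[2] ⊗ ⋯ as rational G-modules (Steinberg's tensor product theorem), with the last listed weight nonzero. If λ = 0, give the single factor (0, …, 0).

Converting to the ω-basis (c_i = row i of M dotted with v = (5, 2, 20, 1, 46)):
  c_1 = -2*5 + 1*2 + 5*20 + 2*1 + -2*46 = 2
  c_2 = 2*5 + -5*2 + -11*20 + -8*1 + 5*46 = 2
  c_3 = 0*5 + 2*2 + 2*20 + 3*1 + -1*46 = 1
  c_4 = 2*5 + 0*2 + -5*20 + 0*1 + 2*46 = 2
  c_5 = -3*5 + 2*2 + 5*20 + 4*1 + -2*46 = 1
Expand coordinatewise in base 3:
  c_1 = 2 = 2·3^0
  c_2 = 2 = 2·3^0
  c_3 = 1 = 1·3^0
  c_4 = 2 = 2·3^0
  c_5 = 1 = 1·3^0
λ_0 = (2, 2, 1, 2, 1)

((2, 2, 1, 2, 1),)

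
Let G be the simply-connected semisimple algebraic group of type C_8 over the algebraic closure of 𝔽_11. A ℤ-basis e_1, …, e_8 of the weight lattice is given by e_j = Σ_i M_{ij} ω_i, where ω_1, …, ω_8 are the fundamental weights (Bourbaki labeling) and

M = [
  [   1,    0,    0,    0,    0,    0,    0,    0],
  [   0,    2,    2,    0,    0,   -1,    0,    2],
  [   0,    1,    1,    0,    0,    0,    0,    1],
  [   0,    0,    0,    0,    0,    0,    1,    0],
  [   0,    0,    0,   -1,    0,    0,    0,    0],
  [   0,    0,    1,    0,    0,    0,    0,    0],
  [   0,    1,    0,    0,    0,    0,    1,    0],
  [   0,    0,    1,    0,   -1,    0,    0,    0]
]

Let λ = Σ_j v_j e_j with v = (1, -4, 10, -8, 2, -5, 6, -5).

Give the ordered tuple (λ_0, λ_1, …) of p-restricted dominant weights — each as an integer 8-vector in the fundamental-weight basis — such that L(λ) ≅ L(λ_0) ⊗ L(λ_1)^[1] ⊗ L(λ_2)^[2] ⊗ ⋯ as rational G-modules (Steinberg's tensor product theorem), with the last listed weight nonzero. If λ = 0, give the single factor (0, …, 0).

((1, 7, 1, 6, 8, 10, 2, 8),)

Change of basis e → ω: c = M·v where v = (1, -4, 10, -8, 2, -5, 6, -5):
  c_1 = 1·1 + (0)·(-4) + 0·10 + (0)·(-8) + 0·2 + (0)·(-5) + 0·6 + (0)·(-5) = 1
  c_2 = 0·1 + (2)·(-4) + 2·10 + (0)·(-8) + 0·2 + (-1)·(-5) + 0·6 + (2)·(-5) = 7
  c_3 = 0·1 + (1)·(-4) + 1·10 + (0)·(-8) + 0·2 + (0)·(-5) + 0·6 + (1)·(-5) = 1
  c_4 = 0·1 + (0)·(-4) + 0·10 + (0)·(-8) + 0·2 + (0)·(-5) + 1·6 + (0)·(-5) = 6
  c_5 = 0·1 + (0)·(-4) + 0·10 + (-1)·(-8) + 0·2 + (0)·(-5) + 0·6 + (0)·(-5) = 8
  c_6 = 0·1 + (0)·(-4) + 1·10 + (0)·(-8) + 0·2 + (0)·(-5) + 0·6 + (0)·(-5) = 10
  c_7 = 0·1 + (1)·(-4) + 0·10 + (0)·(-8) + 0·2 + (0)·(-5) + 1·6 + (0)·(-5) = 2
  c_8 = 0·1 + (0)·(-4) + 1·10 + (0)·(-8) + (-1)·(2) + (0)·(-5) + 0·6 + (0)·(-5) = 8
Expand coordinatewise in base 11:
  c_1 = 1 = 1·11^0
  c_2 = 7 = 7·11^0
  c_3 = 1 = 1·11^0
  c_4 = 6 = 6·11^0
  c_5 = 8 = 8·11^0
  c_6 = 10 = 10·11^0
  c_7 = 2 = 2·11^0
  c_8 = 8 = 8·11^0
p-restricted factor λ_0 = (1, 7, 1, 6, 8, 10, 2, 8)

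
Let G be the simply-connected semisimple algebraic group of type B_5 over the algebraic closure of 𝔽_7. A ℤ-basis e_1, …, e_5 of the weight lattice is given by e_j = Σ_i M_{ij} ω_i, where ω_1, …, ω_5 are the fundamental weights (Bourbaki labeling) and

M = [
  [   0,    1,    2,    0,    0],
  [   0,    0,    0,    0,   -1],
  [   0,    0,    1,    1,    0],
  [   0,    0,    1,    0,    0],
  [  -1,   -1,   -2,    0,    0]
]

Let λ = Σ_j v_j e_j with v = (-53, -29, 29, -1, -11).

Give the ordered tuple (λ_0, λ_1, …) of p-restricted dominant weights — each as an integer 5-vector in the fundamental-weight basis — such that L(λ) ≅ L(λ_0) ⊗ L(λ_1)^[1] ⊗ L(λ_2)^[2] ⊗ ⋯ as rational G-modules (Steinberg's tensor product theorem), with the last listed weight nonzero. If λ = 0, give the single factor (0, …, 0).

((1, 4, 0, 1, 3), (4, 1, 4, 4, 3))

Compute c_i = Σ_j M_{ij} v_j with v = (-53, -29, 29, -1, -11):
  c_1 = (0)·(-53) + (1)·(-29) + 2·29 + (0)·(-1) + (0)·(-11) = 29
  c_2 = (0)·(-53) + (0)·(-29) + 0·29 + (0)·(-1) + (-1)·(-11) = 11
  c_3 = (0)·(-53) + (0)·(-29) + 1·29 + (1)·(-1) + (0)·(-11) = 28
  c_4 = (0)·(-53) + (0)·(-29) + 1·29 + (0)·(-1) + (0)·(-11) = 29
  c_5 = (-1)·(-53) + (-1)·(-29) + (-2)·(29) + (0)·(-1) + (0)·(-11) = 24
Writing each c_i in base p = 7:
  c_1 = 29 = 1·7^0 + 4·7^1
  c_2 = 11 = 4·7^0 + 1·7^1
  c_3 = 28 = 0·7^0 + 4·7^1
  c_4 = 29 = 1·7^0 + 4·7^1
  c_5 = 24 = 3·7^0 + 3·7^1
p-restricted factor λ_0 = (1, 4, 0, 1, 3)
p-restricted factor λ_1 = (4, 1, 4, 4, 3)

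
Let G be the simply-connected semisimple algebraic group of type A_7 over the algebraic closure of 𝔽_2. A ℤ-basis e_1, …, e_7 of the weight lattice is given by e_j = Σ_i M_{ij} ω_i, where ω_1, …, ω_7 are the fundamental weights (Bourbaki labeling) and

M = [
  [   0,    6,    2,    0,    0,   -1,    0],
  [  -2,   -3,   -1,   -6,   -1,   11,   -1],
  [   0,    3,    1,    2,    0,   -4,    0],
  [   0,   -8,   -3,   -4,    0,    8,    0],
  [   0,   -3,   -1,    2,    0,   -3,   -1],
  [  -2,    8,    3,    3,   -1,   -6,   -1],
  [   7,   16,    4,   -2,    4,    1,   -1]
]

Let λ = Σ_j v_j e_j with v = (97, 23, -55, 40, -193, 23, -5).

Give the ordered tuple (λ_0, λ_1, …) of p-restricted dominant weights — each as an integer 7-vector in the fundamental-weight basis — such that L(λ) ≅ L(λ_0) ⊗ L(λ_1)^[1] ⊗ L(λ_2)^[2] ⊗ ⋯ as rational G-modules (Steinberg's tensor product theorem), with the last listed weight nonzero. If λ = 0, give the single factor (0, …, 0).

Converting to the ω-basis (c_i = row i of M dotted with v = (97, 23, -55, 40, -193, 23, -5)):
  c_1 = (0)·(97) + (6)·(23) + (2)·(-55) + (0)·(40) + (0)·(-193) + (-1)·(23) + (0)·(-5) = 5
  c_2 = (-2)·(97) + (-3)·(23) + (-1)·(-55) + (-6)·(40) + (-1)·(-193) + (11)·(23) + (-1)·(-5) = 3
  c_3 = (0)·(97) + (3)·(23) + (1)·(-55) + (2)·(40) + (0)·(-193) + (-4)·(23) + (0)·(-5) = 2
  c_4 = (0)·(97) + (-8)·(23) + (-3)·(-55) + (-4)·(40) + (0)·(-193) + (8)·(23) + (0)·(-5) = 5
  c_5 = (0)·(97) + (-3)·(23) + (-1)·(-55) + (2)·(40) + (0)·(-193) + (-3)·(23) + (-1)·(-5) = 2
  c_6 = (-2)·(97) + (8)·(23) + (3)·(-55) + (3)·(40) + (-1)·(-193) + (-6)·(23) + (-1)·(-5) = 5
  c_7 = (7)·(97) + (16)·(23) + (4)·(-55) + (-2)·(40) + (4)·(-193) + (1)·(23) + (-1)·(-5) = 3
Base-2 expansion of each c_i:
  c_1 = 5 = 1·2^0 + 0·2^1 + 1·2^2
  c_2 = 3 = 1·2^0 + 1·2^1
  c_3 = 2 = 0·2^0 + 1·2^1
  c_4 = 5 = 1·2^0 + 0·2^1 + 1·2^2
  c_5 = 2 = 0·2^0 + 1·2^1
  c_6 = 5 = 1·2^0 + 0·2^1 + 1·2^2
  c_7 = 3 = 1·2^0 + 1·2^1
p-restricted factor λ_0 = (1, 1, 0, 1, 0, 1, 1)
p-restricted factor λ_1 = (0, 1, 1, 0, 1, 0, 1)
p-restricted factor λ_2 = (1, 0, 0, 1, 0, 1, 0)

((1, 1, 0, 1, 0, 1, 1), (0, 1, 1, 0, 1, 0, 1), (1, 0, 0, 1, 0, 1, 0))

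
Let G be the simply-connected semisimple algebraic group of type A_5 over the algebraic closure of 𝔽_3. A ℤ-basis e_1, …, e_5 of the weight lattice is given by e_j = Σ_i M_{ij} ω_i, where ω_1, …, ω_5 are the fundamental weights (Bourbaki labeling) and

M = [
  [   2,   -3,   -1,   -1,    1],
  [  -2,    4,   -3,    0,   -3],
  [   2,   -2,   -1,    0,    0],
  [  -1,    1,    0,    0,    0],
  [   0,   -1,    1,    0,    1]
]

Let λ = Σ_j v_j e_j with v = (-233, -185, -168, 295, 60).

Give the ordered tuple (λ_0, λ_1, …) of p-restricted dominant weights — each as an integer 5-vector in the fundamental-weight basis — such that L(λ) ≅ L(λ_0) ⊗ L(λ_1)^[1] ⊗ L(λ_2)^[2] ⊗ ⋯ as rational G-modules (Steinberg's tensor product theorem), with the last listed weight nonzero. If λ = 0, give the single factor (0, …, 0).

((1, 2, 0, 0, 2), (1, 1, 0, 1, 1), (2, 2, 2, 2, 2), (0, 1, 2, 1, 2))

Converting to the ω-basis (c_i = row i of M dotted with v = (-233, -185, -168, 295, 60)):
  c_1 = 2*-233 + -3*-185 + -1*-168 + -1*295 + 1*60 = 22
  c_2 = -2*-233 + 4*-185 + -3*-168 + 0*295 + -3*60 = 50
  c_3 = 2*-233 + -2*-185 + -1*-168 + 0*295 + 0*60 = 72
  c_4 = -1*-233 + 1*-185 + 0*-168 + 0*295 + 0*60 = 48
  c_5 = 0*-233 + -1*-185 + 1*-168 + 0*295 + 1*60 = 77
Writing each c_i in base p = 3:
  c_1 = 22 = 1·3^0 + 1·3^1 + 2·3^2
  c_2 = 50 = 2·3^0 + 1·3^1 + 2·3^2 + 1·3^3
  c_3 = 72 = 0·3^0 + 0·3^1 + 2·3^2 + 2·3^3
  c_4 = 48 = 0·3^0 + 1·3^1 + 2·3^2 + 1·3^3
  c_5 = 77 = 2·3^0 + 1·3^1 + 2·3^2 + 2·3^3
Factor λ_0 = (1, 2, 0, 0, 2)
Factor λ_1 = (1, 1, 0, 1, 1)
Factor λ_2 = (2, 2, 2, 2, 2)
Factor λ_3 = (0, 1, 2, 1, 2)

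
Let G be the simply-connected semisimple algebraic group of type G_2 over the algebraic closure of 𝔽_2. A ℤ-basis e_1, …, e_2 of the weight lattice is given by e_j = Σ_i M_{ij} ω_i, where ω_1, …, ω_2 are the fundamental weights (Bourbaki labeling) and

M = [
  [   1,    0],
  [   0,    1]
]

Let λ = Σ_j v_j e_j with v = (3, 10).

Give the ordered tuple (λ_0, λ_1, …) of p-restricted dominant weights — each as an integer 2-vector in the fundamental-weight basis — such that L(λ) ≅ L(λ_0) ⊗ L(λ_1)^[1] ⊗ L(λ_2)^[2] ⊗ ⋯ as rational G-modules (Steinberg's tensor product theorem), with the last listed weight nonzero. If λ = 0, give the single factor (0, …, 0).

((1, 0), (1, 1), (0, 0), (0, 1))

Compute c_i = Σ_j M_{ij} v_j with v = (3, 10):
  c_1 = 1·3 + 0·10 = 3
  c_2 = 0·3 + 1·10 = 10
Expand coordinatewise in base 2:
  c_1 = 3 = 1·2^0 + 1·2^1
  c_2 = 10 = 0·2^0 + 1·2^1 + 0·2^2 + 1·2^3
λ_0 = (1, 0)
λ_1 = (1, 1)
λ_2 = (0, 0)
λ_3 = (0, 1)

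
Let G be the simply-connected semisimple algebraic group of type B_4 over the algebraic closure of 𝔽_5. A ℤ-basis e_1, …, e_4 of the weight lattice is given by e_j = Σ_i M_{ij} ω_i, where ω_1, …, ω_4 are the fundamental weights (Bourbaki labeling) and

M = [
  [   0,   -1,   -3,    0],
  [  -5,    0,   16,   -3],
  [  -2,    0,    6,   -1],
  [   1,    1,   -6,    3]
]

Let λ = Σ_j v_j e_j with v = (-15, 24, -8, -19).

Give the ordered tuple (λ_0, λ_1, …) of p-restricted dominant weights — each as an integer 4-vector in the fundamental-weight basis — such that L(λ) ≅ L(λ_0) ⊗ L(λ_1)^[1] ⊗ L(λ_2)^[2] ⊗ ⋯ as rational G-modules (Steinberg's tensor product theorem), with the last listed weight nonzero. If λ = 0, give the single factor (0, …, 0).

((0, 4, 1, 0),)

Compute c_i = Σ_j M_{ij} v_j with v = (-15, 24, -8, -19):
  c_1 = 0*-15 + -1*24 + -3*-8 + 0*-19 = 0
  c_2 = -5*-15 + 0*24 + 16*-8 + -3*-19 = 4
  c_3 = -2*-15 + 0*24 + 6*-8 + -1*-19 = 1
  c_4 = 1*-15 + 1*24 + -6*-8 + 3*-19 = 0
Expand coordinatewise in base 5:
  c_1 = 0
  c_2 = 4 = 4·5^0
  c_3 = 1 = 1·5^0
  c_4 = 0
Factor λ_0 = (0, 4, 1, 0)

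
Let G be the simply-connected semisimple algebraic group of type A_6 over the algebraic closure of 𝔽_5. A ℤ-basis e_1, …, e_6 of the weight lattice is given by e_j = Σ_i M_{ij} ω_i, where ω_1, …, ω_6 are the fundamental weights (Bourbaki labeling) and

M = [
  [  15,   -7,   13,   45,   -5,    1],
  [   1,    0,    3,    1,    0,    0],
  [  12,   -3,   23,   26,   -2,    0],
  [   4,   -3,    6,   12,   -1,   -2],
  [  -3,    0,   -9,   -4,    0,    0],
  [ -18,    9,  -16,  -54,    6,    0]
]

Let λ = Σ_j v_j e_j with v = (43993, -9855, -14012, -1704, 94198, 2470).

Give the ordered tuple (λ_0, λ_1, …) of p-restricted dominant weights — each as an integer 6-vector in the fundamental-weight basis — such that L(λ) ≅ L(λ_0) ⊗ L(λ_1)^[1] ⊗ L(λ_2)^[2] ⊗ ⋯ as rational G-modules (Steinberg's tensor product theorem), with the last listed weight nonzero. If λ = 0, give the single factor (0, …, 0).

((4, 3, 0, 4, 0, 2), (4, 0, 1, 0, 4, 0), (0, 0, 0, 0, 2, 3), (2, 2, 0, 0, 2, 1), (2, 0, 4, 3, 1, 1))

In the fundamental-weight basis, λ has coordinates c = M·v (v = (43993, -9855, -14012, -1704, 94198, 2470)):
  c_1 = 15*43993 + -7*-9855 + 13*-14012 + 45*-1704 + -5*94198 + 1*2470 = 1524
  c_2 = 1*43993 + 0*-9855 + 3*-14012 + 1*-1704 + 0*94198 + 0*2470 = 253
  c_3 = 12*43993 + -3*-9855 + 23*-14012 + 26*-1704 + -2*94198 + 0*2470 = 2505
  c_4 = 4*43993 + -3*-9855 + 6*-14012 + 12*-1704 + -1*94198 + -2*2470 = 1879
  c_5 = -3*43993 + 0*-9855 + -9*-14012 + -4*-1704 + 0*94198 + 0*2470 = 945
  c_6 = -18*43993 + 9*-9855 + -16*-14012 + -54*-1704 + 6*94198 + 0*2470 = 827
Expand coordinatewise in base 5:
  c_1 = 1524 = 4·5^0 + 4·5^1 + 0·5^2 + 2·5^3 + 2·5^4
  c_2 = 253 = 3·5^0 + 0·5^1 + 0·5^2 + 2·5^3
  c_3 = 2505 = 0·5^0 + 1·5^1 + 0·5^2 + 0·5^3 + 4·5^4
  c_4 = 1879 = 4·5^0 + 0·5^1 + 0·5^2 + 0·5^3 + 3·5^4
  c_5 = 945 = 0·5^0 + 4·5^1 + 2·5^2 + 2·5^3 + 1·5^4
  c_6 = 827 = 2·5^0 + 0·5^1 + 3·5^2 + 1·5^3 + 1·5^4
λ_0 = (4, 3, 0, 4, 0, 2)
λ_1 = (4, 0, 1, 0, 4, 0)
λ_2 = (0, 0, 0, 0, 2, 3)
λ_3 = (2, 2, 0, 0, 2, 1)
λ_4 = (2, 0, 4, 3, 1, 1)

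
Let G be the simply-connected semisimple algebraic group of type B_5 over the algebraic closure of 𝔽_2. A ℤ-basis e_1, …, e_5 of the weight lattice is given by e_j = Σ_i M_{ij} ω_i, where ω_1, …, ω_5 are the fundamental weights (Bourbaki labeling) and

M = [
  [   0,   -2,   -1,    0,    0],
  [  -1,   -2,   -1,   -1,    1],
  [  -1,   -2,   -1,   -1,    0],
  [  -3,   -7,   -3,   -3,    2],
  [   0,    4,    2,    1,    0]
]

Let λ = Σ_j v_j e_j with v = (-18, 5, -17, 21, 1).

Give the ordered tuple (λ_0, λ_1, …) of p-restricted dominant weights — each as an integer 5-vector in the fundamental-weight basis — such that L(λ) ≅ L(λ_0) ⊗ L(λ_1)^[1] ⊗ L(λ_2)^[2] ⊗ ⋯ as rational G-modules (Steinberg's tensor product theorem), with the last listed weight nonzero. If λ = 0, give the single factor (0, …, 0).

((1, 1, 0, 1, 1), (1, 0, 0, 0, 1), (1, 1, 1, 0, 1), (0, 0, 0, 1, 0))

Converting to the ω-basis (c_i = row i of M dotted with v = (-18, 5, -17, 21, 1)):
  c_1 = (0)·(-18) + (-2)·(5) + (-1)·(-17) + 0·21 + 0·1 = 7
  c_2 = (-1)·(-18) + (-2)·(5) + (-1)·(-17) + (-1)·(21) + 1·1 = 5
  c_3 = (-1)·(-18) + (-2)·(5) + (-1)·(-17) + (-1)·(21) + 0·1 = 4
  c_4 = (-3)·(-18) + (-7)·(5) + (-3)·(-17) + (-3)·(21) + 2·1 = 9
  c_5 = (0)·(-18) + 4·5 + (2)·(-17) + 1·21 + 0·1 = 7
Base-2 expansion of each c_i:
  c_1 = 7 = 1·2^0 + 1·2^1 + 1·2^2
  c_2 = 5 = 1·2^0 + 0·2^1 + 1·2^2
  c_3 = 4 = 0·2^0 + 0·2^1 + 1·2^2
  c_4 = 9 = 1·2^0 + 0·2^1 + 0·2^2 + 1·2^3
  c_5 = 7 = 1·2^0 + 1·2^1 + 1·2^2
p-restricted factor λ_0 = (1, 1, 0, 1, 1)
p-restricted factor λ_1 = (1, 0, 0, 0, 1)
p-restricted factor λ_2 = (1, 1, 1, 0, 1)
p-restricted factor λ_3 = (0, 0, 0, 1, 0)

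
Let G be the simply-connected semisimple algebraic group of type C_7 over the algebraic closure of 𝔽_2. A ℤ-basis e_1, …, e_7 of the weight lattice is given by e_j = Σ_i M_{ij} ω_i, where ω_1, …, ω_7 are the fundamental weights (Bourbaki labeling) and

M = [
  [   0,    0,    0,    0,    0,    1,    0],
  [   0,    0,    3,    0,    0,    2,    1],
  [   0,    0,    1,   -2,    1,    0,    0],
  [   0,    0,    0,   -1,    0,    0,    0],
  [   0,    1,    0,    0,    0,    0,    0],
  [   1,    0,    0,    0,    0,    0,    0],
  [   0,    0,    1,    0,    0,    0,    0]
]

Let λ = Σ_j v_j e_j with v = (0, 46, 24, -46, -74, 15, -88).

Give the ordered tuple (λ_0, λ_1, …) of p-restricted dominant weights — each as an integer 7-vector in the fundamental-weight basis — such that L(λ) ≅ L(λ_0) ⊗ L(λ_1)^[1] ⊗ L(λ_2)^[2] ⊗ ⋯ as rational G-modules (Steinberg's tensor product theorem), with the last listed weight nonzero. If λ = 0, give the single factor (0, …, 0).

((1, 0, 0, 0, 0, 0, 0), (1, 1, 1, 1, 1, 0, 0), (1, 1, 0, 1, 1, 0, 0), (1, 1, 1, 1, 1, 0, 1), (0, 0, 0, 0, 0, 0, 1), (0, 0, 1, 1, 1, 0, 0))

Change of basis e → ω: c = M·v where v = (0, 46, 24, -46, -74, 15, -88):
  c_1 = 0·0 + 0·46 + 0·24 + (0)·(-46) + (0)·(-74) + 1·15 + (0)·(-88) = 15
  c_2 = 0·0 + 0·46 + 3·24 + (0)·(-46) + (0)·(-74) + 2·15 + (1)·(-88) = 14
  c_3 = 0·0 + 0·46 + 1·24 + (-2)·(-46) + (1)·(-74) + 0·15 + (0)·(-88) = 42
  c_4 = 0·0 + 0·46 + 0·24 + (-1)·(-46) + (0)·(-74) + 0·15 + (0)·(-88) = 46
  c_5 = 0·0 + 1·46 + 0·24 + (0)·(-46) + (0)·(-74) + 0·15 + (0)·(-88) = 46
  c_6 = 1·0 + 0·46 + 0·24 + (0)·(-46) + (0)·(-74) + 0·15 + (0)·(-88) = 0
  c_7 = 0·0 + 0·46 + 1·24 + (0)·(-46) + (0)·(-74) + 0·15 + (0)·(-88) = 24
Base-2 expansion of each c_i:
  c_1 = 15 = 1·2^0 + 1·2^1 + 1·2^2 + 1·2^3
  c_2 = 14 = 0·2^0 + 1·2^1 + 1·2^2 + 1·2^3
  c_3 = 42 = 0·2^0 + 1·2^1 + 0·2^2 + 1·2^3 + 0·2^4 + 1·2^5
  c_4 = 46 = 0·2^0 + 1·2^1 + 1·2^2 + 1·2^3 + 0·2^4 + 1·2^5
  c_5 = 46 = 0·2^0 + 1·2^1 + 1·2^2 + 1·2^3 + 0·2^4 + 1·2^5
  c_6 = 0
  c_7 = 24 = 0·2^0 + 0·2^1 + 0·2^2 + 1·2^3 + 1·2^4
λ_0 = (1, 0, 0, 0, 0, 0, 0)
λ_1 = (1, 1, 1, 1, 1, 0, 0)
λ_2 = (1, 1, 0, 1, 1, 0, 0)
λ_3 = (1, 1, 1, 1, 1, 0, 1)
λ_4 = (0, 0, 0, 0, 0, 0, 1)
λ_5 = (0, 0, 1, 1, 1, 0, 0)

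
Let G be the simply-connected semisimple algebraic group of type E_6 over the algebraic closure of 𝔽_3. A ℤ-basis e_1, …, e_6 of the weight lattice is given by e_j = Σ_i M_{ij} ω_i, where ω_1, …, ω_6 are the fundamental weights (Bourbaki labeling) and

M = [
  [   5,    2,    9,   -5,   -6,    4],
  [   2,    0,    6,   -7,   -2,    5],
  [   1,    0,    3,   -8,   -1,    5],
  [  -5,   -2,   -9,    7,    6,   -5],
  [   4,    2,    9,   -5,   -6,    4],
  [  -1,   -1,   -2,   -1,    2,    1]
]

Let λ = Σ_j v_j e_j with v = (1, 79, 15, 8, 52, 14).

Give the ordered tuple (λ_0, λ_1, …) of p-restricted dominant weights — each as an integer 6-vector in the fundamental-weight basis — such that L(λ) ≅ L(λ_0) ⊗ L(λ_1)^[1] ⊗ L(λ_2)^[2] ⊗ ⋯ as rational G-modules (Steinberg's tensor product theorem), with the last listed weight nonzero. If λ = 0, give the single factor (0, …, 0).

ω-coordinates c = M·v, v = (1, 79, 15, 8, 52, 14):
  c_1 = 5·1 + 2·79 + 9·15 + (-5)·(8) + (-6)·(52) + 4·14 = 2
  c_2 = 2·1 + 0·79 + 6·15 + (-7)·(8) + (-2)·(52) + 5·14 = 2
  c_3 = 1·1 + 0·79 + 3·15 + (-8)·(8) + (-1)·(52) + 5·14 = 0
  c_4 = (-5)·(1) + (-2)·(79) + (-9)·(15) + 7·8 + 6·52 + (-5)·(14) = 0
  c_5 = 4·1 + 2·79 + 9·15 + (-5)·(8) + (-6)·(52) + 4·14 = 1
  c_6 = (-1)·(1) + (-1)·(79) + (-2)·(15) + (-1)·(8) + 2·52 + 1·14 = 0
Writing each c_i in base p = 3:
  c_1 = 2 = 2·3^0
  c_2 = 2 = 2·3^0
  c_3 = 0
  c_4 = 0
  c_5 = 1 = 1·3^0
  c_6 = 0
Factor λ_0 = (2, 2, 0, 0, 1, 0)

((2, 2, 0, 0, 1, 0),)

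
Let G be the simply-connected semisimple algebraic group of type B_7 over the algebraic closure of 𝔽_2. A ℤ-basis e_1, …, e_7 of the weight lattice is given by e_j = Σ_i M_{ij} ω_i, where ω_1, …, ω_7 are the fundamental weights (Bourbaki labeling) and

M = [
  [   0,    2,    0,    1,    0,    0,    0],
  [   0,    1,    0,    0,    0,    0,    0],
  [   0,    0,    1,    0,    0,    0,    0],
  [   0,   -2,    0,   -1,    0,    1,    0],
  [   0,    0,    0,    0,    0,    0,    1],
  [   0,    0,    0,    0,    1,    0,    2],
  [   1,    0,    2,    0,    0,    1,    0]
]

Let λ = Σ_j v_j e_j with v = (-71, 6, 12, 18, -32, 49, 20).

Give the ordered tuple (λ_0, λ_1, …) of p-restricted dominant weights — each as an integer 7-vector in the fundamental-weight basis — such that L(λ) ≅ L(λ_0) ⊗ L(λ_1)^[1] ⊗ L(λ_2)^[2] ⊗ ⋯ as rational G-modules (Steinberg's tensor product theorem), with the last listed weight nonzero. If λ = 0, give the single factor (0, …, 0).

In the fundamental-weight basis, λ has coordinates c = M·v (v = (-71, 6, 12, 18, -32, 49, 20)):
  c_1 = (0)·(-71) + (2)·(6) + (0)·(12) + (1)·(18) + (0)·(-32) + (0)·(49) + (0)·(20) = 30
  c_2 = (0)·(-71) + (1)·(6) + (0)·(12) + (0)·(18) + (0)·(-32) + (0)·(49) + (0)·(20) = 6
  c_3 = (0)·(-71) + (0)·(6) + (1)·(12) + (0)·(18) + (0)·(-32) + (0)·(49) + (0)·(20) = 12
  c_4 = (0)·(-71) + (-2)·(6) + (0)·(12) + (-1)·(18) + (0)·(-32) + (1)·(49) + (0)·(20) = 19
  c_5 = (0)·(-71) + (0)·(6) + (0)·(12) + (0)·(18) + (0)·(-32) + (0)·(49) + (1)·(20) = 20
  c_6 = (0)·(-71) + (0)·(6) + (0)·(12) + (0)·(18) + (1)·(-32) + (0)·(49) + (2)·(20) = 8
  c_7 = (1)·(-71) + (0)·(6) + (2)·(12) + (0)·(18) + (0)·(-32) + (1)·(49) + (0)·(20) = 2
Base-2 expansion of each c_i:
  c_1 = 30 = 0·2^0 + 1·2^1 + 1·2^2 + 1·2^3 + 1·2^4
  c_2 = 6 = 0·2^0 + 1·2^1 + 1·2^2
  c_3 = 12 = 0·2^0 + 0·2^1 + 1·2^2 + 1·2^3
  c_4 = 19 = 1·2^0 + 1·2^1 + 0·2^2 + 0·2^3 + 1·2^4
  c_5 = 20 = 0·2^0 + 0·2^1 + 1·2^2 + 0·2^3 + 1·2^4
  c_6 = 8 = 0·2^0 + 0·2^1 + 0·2^2 + 1·2^3
  c_7 = 2 = 0·2^0 + 1·2^1
p-restricted factor λ_0 = (0, 0, 0, 1, 0, 0, 0)
p-restricted factor λ_1 = (1, 1, 0, 1, 0, 0, 1)
p-restricted factor λ_2 = (1, 1, 1, 0, 1, 0, 0)
p-restricted factor λ_3 = (1, 0, 1, 0, 0, 1, 0)
p-restricted factor λ_4 = (1, 0, 0, 1, 1, 0, 0)

((0, 0, 0, 1, 0, 0, 0), (1, 1, 0, 1, 0, 0, 1), (1, 1, 1, 0, 1, 0, 0), (1, 0, 1, 0, 0, 1, 0), (1, 0, 0, 1, 1, 0, 0))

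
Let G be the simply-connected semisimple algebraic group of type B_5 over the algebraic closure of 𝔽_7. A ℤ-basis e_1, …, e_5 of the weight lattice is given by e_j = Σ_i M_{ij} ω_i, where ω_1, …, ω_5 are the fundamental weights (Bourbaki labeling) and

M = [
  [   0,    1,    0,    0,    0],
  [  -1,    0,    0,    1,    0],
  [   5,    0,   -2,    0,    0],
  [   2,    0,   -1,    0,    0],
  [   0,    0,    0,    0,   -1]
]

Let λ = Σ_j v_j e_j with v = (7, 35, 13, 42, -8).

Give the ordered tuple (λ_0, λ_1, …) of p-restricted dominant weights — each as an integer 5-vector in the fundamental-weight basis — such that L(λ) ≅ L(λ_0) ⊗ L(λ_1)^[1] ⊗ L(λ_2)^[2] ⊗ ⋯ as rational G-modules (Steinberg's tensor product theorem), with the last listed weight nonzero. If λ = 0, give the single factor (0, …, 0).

Change of basis e → ω: c = M·v where v = (7, 35, 13, 42, -8):
  c_1 = 0*7 + 1*35 + 0*13 + 0*42 + 0*-8 = 35
  c_2 = -1*7 + 0*35 + 0*13 + 1*42 + 0*-8 = 35
  c_3 = 5*7 + 0*35 + -2*13 + 0*42 + 0*-8 = 9
  c_4 = 2*7 + 0*35 + -1*13 + 0*42 + 0*-8 = 1
  c_5 = 0*7 + 0*35 + 0*13 + 0*42 + -1*-8 = 8
Base-7 expansion of each c_i:
  c_1 = 35 = 0·7^0 + 5·7^1
  c_2 = 35 = 0·7^0 + 5·7^1
  c_3 = 9 = 2·7^0 + 1·7^1
  c_4 = 1 = 1·7^0
  c_5 = 8 = 1·7^0 + 1·7^1
Factor λ_0 = (0, 0, 2, 1, 1)
Factor λ_1 = (5, 5, 1, 0, 1)

((0, 0, 2, 1, 1), (5, 5, 1, 0, 1))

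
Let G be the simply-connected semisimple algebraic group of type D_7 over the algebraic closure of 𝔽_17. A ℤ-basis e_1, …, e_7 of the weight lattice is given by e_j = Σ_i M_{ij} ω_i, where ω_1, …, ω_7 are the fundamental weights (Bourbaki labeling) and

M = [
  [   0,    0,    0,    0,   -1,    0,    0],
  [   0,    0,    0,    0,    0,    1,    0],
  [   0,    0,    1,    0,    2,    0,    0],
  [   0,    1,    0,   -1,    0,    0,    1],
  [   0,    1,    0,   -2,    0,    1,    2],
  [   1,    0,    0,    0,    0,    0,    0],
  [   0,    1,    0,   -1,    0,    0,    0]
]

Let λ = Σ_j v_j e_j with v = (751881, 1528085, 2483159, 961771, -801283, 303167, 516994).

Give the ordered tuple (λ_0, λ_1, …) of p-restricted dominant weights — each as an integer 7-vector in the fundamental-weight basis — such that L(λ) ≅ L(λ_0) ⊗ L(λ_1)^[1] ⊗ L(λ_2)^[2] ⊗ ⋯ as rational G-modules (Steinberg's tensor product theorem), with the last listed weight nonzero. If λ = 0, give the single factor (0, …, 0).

((5, 6, 10, 0, 0, 5, 10), (10, 0, 0, 8, 8, 11, 9), (1, 12, 4, 8, 11, 0, 4), (10, 10, 9, 16, 4, 0, 13), (9, 3, 10, 12, 11, 9, 6))

Compute c_i = Σ_j M_{ij} v_j with v = (751881, 1528085, 2483159, 961771, -801283, 303167, 516994):
  c_1 = 0·751881 + 0·1528085 + 0·2483159 + 0·961771 + (-1)·(-801283) + 0·303167 + 0·516994 = 801283
  c_2 = 0·751881 + 0·1528085 + 0·2483159 + 0·961771 + (0)·(-801283) + 1·303167 + 0·516994 = 303167
  c_3 = 0·751881 + 0·1528085 + 1·2483159 + 0·961771 + (2)·(-801283) + 0·303167 + 0·516994 = 880593
  c_4 = 0·751881 + 1·1528085 + 0·2483159 + (-1)·(961771) + (0)·(-801283) + 0·303167 + 1·516994 = 1083308
  c_5 = 0·751881 + 1·1528085 + 0·2483159 + (-2)·(961771) + (0)·(-801283) + 1·303167 + 2·516994 = 941698
  c_6 = 1·751881 + 0·1528085 + 0·2483159 + 0·961771 + (0)·(-801283) + 0·303167 + 0·516994 = 751881
  c_7 = 0·751881 + 1·1528085 + 0·2483159 + (-1)·(961771) + (0)·(-801283) + 0·303167 + 0·516994 = 566314
Writing each c_i in base p = 17:
  c_1 = 801283 = 5·17^0 + 10·17^1 + 1·17^2 + 10·17^3 + 9·17^4
  c_2 = 303167 = 6·17^0 + 0·17^1 + 12·17^2 + 10·17^3 + 3·17^4
  c_3 = 880593 = 10·17^0 + 0·17^1 + 4·17^2 + 9·17^3 + 10·17^4
  c_4 = 1083308 = 0·17^0 + 8·17^1 + 8·17^2 + 16·17^3 + 12·17^4
  c_5 = 941698 = 0·17^0 + 8·17^1 + 11·17^2 + 4·17^3 + 11·17^4
  c_6 = 751881 = 5·17^0 + 11·17^1 + 0·17^2 + 0·17^3 + 9·17^4
  c_7 = 566314 = 10·17^0 + 9·17^1 + 4·17^2 + 13·17^3 + 6·17^4
p-restricted factor λ_0 = (5, 6, 10, 0, 0, 5, 10)
p-restricted factor λ_1 = (10, 0, 0, 8, 8, 11, 9)
p-restricted factor λ_2 = (1, 12, 4, 8, 11, 0, 4)
p-restricted factor λ_3 = (10, 10, 9, 16, 4, 0, 13)
p-restricted factor λ_4 = (9, 3, 10, 12, 11, 9, 6)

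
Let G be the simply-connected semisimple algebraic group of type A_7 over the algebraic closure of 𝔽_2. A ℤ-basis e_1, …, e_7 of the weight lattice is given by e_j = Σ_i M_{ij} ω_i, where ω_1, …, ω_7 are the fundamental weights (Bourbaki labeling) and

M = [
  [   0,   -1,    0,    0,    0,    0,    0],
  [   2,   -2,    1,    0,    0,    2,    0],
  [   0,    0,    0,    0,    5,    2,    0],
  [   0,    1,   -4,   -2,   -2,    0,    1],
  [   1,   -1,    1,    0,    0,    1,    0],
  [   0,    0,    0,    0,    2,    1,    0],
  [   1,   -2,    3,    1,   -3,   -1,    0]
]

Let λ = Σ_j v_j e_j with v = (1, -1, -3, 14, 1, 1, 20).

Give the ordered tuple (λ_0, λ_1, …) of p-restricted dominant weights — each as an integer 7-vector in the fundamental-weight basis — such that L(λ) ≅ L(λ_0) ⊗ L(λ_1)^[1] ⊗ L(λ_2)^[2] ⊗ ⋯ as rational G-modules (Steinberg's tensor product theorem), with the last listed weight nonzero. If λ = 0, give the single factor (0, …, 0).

Compute c_i = Σ_j M_{ij} v_j with v = (1, -1, -3, 14, 1, 1, 20):
  c_1 = (0)·(1) + (-1)·(-1) + (0)·(-3) + (0)·(14) + (0)·(1) + (0)·(1) + (0)·(20) = 1
  c_2 = (2)·(1) + (-2)·(-1) + (1)·(-3) + (0)·(14) + (0)·(1) + (2)·(1) + (0)·(20) = 3
  c_3 = (0)·(1) + (0)·(-1) + (0)·(-3) + (0)·(14) + (5)·(1) + (2)·(1) + (0)·(20) = 7
  c_4 = (0)·(1) + (1)·(-1) + (-4)·(-3) + (-2)·(14) + (-2)·(1) + (0)·(1) + (1)·(20) = 1
  c_5 = (1)·(1) + (-1)·(-1) + (1)·(-3) + (0)·(14) + (0)·(1) + (1)·(1) + (0)·(20) = 0
  c_6 = (0)·(1) + (0)·(-1) + (0)·(-3) + (0)·(14) + (2)·(1) + (1)·(1) + (0)·(20) = 3
  c_7 = (1)·(1) + (-2)·(-1) + (3)·(-3) + (1)·(14) + (-3)·(1) + (-1)·(1) + (0)·(20) = 4
Base-2 expansion of each c_i:
  c_1 = 1 = 1·2^0
  c_2 = 3 = 1·2^0 + 1·2^1
  c_3 = 7 = 1·2^0 + 1·2^1 + 1·2^2
  c_4 = 1 = 1·2^0
  c_5 = 0
  c_6 = 3 = 1·2^0 + 1·2^1
  c_7 = 4 = 0·2^0 + 0·2^1 + 1·2^2
p-restricted factor λ_0 = (1, 1, 1, 1, 0, 1, 0)
p-restricted factor λ_1 = (0, 1, 1, 0, 0, 1, 0)
p-restricted factor λ_2 = (0, 0, 1, 0, 0, 0, 1)

((1, 1, 1, 1, 0, 1, 0), (0, 1, 1, 0, 0, 1, 0), (0, 0, 1, 0, 0, 0, 1))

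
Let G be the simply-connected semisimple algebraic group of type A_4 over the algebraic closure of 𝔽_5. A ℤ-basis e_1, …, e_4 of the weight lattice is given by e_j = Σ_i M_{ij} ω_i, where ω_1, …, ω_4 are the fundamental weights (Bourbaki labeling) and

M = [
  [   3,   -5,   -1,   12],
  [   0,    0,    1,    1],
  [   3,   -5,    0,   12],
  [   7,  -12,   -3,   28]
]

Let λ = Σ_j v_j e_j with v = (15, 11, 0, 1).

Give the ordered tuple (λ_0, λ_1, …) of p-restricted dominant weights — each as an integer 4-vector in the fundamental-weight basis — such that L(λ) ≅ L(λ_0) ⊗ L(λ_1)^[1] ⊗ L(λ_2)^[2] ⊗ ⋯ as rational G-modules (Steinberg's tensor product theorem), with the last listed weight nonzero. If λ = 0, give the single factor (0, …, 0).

((2, 1, 2, 1),)

Change of basis e → ω: c = M·v where v = (15, 11, 0, 1):
  c_1 = 3·15 + (-5)·(11) + (-1)·(0) + 12·1 = 2
  c_2 = 0·15 + 0·11 + 1·0 + 1·1 = 1
  c_3 = 3·15 + (-5)·(11) + 0·0 + 12·1 = 2
  c_4 = 7·15 + (-12)·(11) + (-3)·(0) + 28·1 = 1
Writing each c_i in base p = 5:
  c_1 = 2 = 2·5^0
  c_2 = 1 = 1·5^0
  c_3 = 2 = 2·5^0
  c_4 = 1 = 1·5^0
λ_0 = (2, 1, 2, 1)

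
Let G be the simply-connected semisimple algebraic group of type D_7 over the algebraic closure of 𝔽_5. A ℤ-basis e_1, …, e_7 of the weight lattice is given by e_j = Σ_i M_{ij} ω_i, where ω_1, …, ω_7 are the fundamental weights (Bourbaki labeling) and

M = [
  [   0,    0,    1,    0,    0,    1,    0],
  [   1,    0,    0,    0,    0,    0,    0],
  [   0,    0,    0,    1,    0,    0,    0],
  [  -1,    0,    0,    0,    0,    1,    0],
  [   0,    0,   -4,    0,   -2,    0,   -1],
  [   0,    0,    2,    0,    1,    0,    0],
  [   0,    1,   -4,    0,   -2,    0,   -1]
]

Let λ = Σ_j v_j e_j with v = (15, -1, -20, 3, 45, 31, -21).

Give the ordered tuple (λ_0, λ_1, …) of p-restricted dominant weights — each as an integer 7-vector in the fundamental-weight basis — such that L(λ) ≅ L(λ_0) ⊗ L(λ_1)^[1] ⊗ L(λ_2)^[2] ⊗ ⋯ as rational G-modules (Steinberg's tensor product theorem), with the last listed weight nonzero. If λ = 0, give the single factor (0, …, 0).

Converting to the ω-basis (c_i = row i of M dotted with v = (15, -1, -20, 3, 45, 31, -21)):
  c_1 = 0*15 + 0*-1 + 1*-20 + 0*3 + 0*45 + 1*31 + 0*-21 = 11
  c_2 = 1*15 + 0*-1 + 0*-20 + 0*3 + 0*45 + 0*31 + 0*-21 = 15
  c_3 = 0*15 + 0*-1 + 0*-20 + 1*3 + 0*45 + 0*31 + 0*-21 = 3
  c_4 = -1*15 + 0*-1 + 0*-20 + 0*3 + 0*45 + 1*31 + 0*-21 = 16
  c_5 = 0*15 + 0*-1 + -4*-20 + 0*3 + -2*45 + 0*31 + -1*-21 = 11
  c_6 = 0*15 + 0*-1 + 2*-20 + 0*3 + 1*45 + 0*31 + 0*-21 = 5
  c_7 = 0*15 + 1*-1 + -4*-20 + 0*3 + -2*45 + 0*31 + -1*-21 = 10
Base-5 expansion of each c_i:
  c_1 = 11 = 1·5^0 + 2·5^1
  c_2 = 15 = 0·5^0 + 3·5^1
  c_3 = 3 = 3·5^0
  c_4 = 16 = 1·5^0 + 3·5^1
  c_5 = 11 = 1·5^0 + 2·5^1
  c_6 = 5 = 0·5^0 + 1·5^1
  c_7 = 10 = 0·5^0 + 2·5^1
λ_0 = (1, 0, 3, 1, 1, 0, 0)
λ_1 = (2, 3, 0, 3, 2, 1, 2)

((1, 0, 3, 1, 1, 0, 0), (2, 3, 0, 3, 2, 1, 2))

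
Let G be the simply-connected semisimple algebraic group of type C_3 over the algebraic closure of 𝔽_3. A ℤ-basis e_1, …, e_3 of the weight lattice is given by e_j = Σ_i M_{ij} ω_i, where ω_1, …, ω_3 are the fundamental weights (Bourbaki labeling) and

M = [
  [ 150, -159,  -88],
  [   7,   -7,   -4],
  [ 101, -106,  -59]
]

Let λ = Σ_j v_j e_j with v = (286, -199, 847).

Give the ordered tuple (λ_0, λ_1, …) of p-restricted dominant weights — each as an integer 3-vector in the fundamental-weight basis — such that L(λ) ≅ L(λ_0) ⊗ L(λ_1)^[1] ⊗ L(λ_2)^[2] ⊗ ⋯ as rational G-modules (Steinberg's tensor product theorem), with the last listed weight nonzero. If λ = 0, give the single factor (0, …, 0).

((2, 1, 1), (1, 2, 2))

Compute c_i = Σ_j M_{ij} v_j with v = (286, -199, 847):
  c_1 = 150·286 + (-159)·(-199) + (-88)·(847) = 5
  c_2 = 7·286 + (-7)·(-199) + (-4)·(847) = 7
  c_3 = 101·286 + (-106)·(-199) + (-59)·(847) = 7
Writing each c_i in base p = 3:
  c_1 = 5 = 2·3^0 + 1·3^1
  c_2 = 7 = 1·3^0 + 2·3^1
  c_3 = 7 = 1·3^0 + 2·3^1
p-restricted factor λ_0 = (2, 1, 1)
p-restricted factor λ_1 = (1, 2, 2)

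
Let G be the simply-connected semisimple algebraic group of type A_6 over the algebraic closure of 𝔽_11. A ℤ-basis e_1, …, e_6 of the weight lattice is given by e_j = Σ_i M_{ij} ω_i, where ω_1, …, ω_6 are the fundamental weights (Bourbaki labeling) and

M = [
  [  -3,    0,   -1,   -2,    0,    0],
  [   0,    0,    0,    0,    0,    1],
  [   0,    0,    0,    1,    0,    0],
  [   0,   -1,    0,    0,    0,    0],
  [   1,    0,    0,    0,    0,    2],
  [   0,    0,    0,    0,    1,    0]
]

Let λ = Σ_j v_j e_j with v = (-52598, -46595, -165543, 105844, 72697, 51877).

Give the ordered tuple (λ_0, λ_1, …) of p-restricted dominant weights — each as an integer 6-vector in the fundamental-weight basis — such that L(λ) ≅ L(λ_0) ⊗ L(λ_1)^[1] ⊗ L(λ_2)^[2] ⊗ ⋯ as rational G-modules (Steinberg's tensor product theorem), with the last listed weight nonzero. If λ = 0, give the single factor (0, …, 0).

ω-coordinates c = M·v, v = (-52598, -46595, -165543, 105844, 72697, 51877):
  c_1 = (-3)·(-52598) + (0)·(-46595) + (-1)·(-165543) + (-2)·(105844) + 0·72697 + 0·51877 = 111649
  c_2 = (0)·(-52598) + (0)·(-46595) + (0)·(-165543) + 0·105844 + 0·72697 + 1·51877 = 51877
  c_3 = (0)·(-52598) + (0)·(-46595) + (0)·(-165543) + 1·105844 + 0·72697 + 0·51877 = 105844
  c_4 = (0)·(-52598) + (-1)·(-46595) + (0)·(-165543) + 0·105844 + 0·72697 + 0·51877 = 46595
  c_5 = (1)·(-52598) + (0)·(-46595) + (0)·(-165543) + 0·105844 + 0·72697 + 2·51877 = 51156
  c_6 = (0)·(-52598) + (0)·(-46595) + (0)·(-165543) + 0·105844 + 1·72697 + 0·51877 = 72697
p = 11; digits c_i = Σ_j d_{ij}·11^j, 0 ≤ d_{ij} < 11:
  c_1 = 111649 = 10·11^0 + 7·11^1 + 9·11^2 + 6·11^3 + 7·11^4
  c_2 = 51877 = 1·11^0 + 8·11^1 + 10·11^2 + 5·11^3 + 3·11^4
  c_3 = 105844 = 2·11^0 + 8·11^1 + 5·11^2 + 2·11^3 + 7·11^4
  c_4 = 46595 = 10·11^0 + 0·11^1 + 0·11^2 + 2·11^3 + 3·11^4
  c_5 = 51156 = 6·11^0 + 8·11^1 + 4·11^2 + 5·11^3 + 3·11^4
  c_6 = 72697 = 9·11^0 + 8·11^1 + 6·11^2 + 10·11^3 + 4·11^4
λ_0 = (10, 1, 2, 10, 6, 9)
λ_1 = (7, 8, 8, 0, 8, 8)
λ_2 = (9, 10, 5, 0, 4, 6)
λ_3 = (6, 5, 2, 2, 5, 10)
λ_4 = (7, 3, 7, 3, 3, 4)

((10, 1, 2, 10, 6, 9), (7, 8, 8, 0, 8, 8), (9, 10, 5, 0, 4, 6), (6, 5, 2, 2, 5, 10), (7, 3, 7, 3, 3, 4))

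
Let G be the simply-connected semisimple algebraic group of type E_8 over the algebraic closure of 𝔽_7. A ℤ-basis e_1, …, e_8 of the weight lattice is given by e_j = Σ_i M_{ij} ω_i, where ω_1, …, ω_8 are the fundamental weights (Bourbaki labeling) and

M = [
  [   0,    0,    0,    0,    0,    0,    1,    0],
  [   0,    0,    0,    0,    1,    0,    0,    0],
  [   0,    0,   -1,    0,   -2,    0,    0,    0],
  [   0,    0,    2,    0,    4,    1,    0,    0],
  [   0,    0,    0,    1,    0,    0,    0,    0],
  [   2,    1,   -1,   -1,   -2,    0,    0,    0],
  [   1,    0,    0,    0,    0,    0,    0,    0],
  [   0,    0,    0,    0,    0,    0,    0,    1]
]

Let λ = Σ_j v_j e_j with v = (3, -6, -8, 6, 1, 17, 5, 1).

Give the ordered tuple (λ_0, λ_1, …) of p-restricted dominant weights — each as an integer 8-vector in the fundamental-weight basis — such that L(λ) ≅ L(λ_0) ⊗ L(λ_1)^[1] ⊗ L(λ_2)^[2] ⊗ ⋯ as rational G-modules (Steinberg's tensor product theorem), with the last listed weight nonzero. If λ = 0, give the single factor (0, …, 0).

ω-coordinates c = M·v, v = (3, -6, -8, 6, 1, 17, 5, 1):
  c_1 = 0*3 + 0*-6 + 0*-8 + 0*6 + 0*1 + 0*17 + 1*5 + 0*1 = 5
  c_2 = 0*3 + 0*-6 + 0*-8 + 0*6 + 1*1 + 0*17 + 0*5 + 0*1 = 1
  c_3 = 0*3 + 0*-6 + -1*-8 + 0*6 + -2*1 + 0*17 + 0*5 + 0*1 = 6
  c_4 = 0*3 + 0*-6 + 2*-8 + 0*6 + 4*1 + 1*17 + 0*5 + 0*1 = 5
  c_5 = 0*3 + 0*-6 + 0*-8 + 1*6 + 0*1 + 0*17 + 0*5 + 0*1 = 6
  c_6 = 2*3 + 1*-6 + -1*-8 + -1*6 + -2*1 + 0*17 + 0*5 + 0*1 = 0
  c_7 = 1*3 + 0*-6 + 0*-8 + 0*6 + 0*1 + 0*17 + 0*5 + 0*1 = 3
  c_8 = 0*3 + 0*-6 + 0*-8 + 0*6 + 0*1 + 0*17 + 0*5 + 1*1 = 1
p = 7; digits c_i = Σ_j d_{ij}·7^j, 0 ≤ d_{ij} < 7:
  c_1 = 5 = 5·7^0
  c_2 = 1 = 1·7^0
  c_3 = 6 = 6·7^0
  c_4 = 5 = 5·7^0
  c_5 = 6 = 6·7^0
  c_6 = 0
  c_7 = 3 = 3·7^0
  c_8 = 1 = 1·7^0
p-restricted factor λ_0 = (5, 1, 6, 5, 6, 0, 3, 1)

((5, 1, 6, 5, 6, 0, 3, 1),)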